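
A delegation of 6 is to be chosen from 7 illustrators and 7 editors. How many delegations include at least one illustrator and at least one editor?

Unrestricted: C(14,6) = 3003 ways to pick any 6 of the 14.
Selections missing a whole group: no illustrators → C(7,6) = 7; no editors → C(7,6) = 7.
Both groups omitted at once is impossible, so 3003 − 14 = 2989.

2989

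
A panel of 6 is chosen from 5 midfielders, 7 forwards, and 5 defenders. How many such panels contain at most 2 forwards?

Split by how many forwards are chosen (0 through 2).
Sum: C(7,0)·C(10,6) + C(7,1)·C(10,5) + C(7,2)·C(10,4) = 210 + 1764 + 4410 = 6384.

6384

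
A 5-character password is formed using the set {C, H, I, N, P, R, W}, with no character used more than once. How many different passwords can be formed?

With no repetition, fill the 5 characters in order: 7 choices, then 6, down to 3.
7 × 6 × 5 × 4 × 3 = 2520.

2520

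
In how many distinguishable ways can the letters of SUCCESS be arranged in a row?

The 7 letters of SUCCESS have repeats: C appearing twice and S appearing 3 times.
The number of distinct arrangements is 7!/(3!·2!) = 5040/12 = 420.

420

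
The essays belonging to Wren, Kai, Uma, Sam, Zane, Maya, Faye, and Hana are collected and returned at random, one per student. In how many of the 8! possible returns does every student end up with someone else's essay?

Count assignments avoiding every fixed point. For any j of the 8 students fixed to their own essay, the other 8−j can be arranged in (8−j)! ways.
By inclusion–exclusion this is Σ_{j=0}^{8} (−1)^j C(8,j)·(8−j)!.
Computing: 40320 − 40320 + 20160 − 6720 + 1680 − 336 + 56 − 8 + 1 = 14833.

14833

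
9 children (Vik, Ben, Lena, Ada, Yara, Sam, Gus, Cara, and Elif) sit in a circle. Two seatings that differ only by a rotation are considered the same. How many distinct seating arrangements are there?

40320

Around a circle, 9 distinct people have 9!/9 = (8)! = 40320 rotationally distinct seatings.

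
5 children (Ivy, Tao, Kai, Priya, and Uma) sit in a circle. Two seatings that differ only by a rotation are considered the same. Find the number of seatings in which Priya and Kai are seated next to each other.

12

Treat {Priya, Kai} as one unit (2 internal orders) and seat the resulting 4 units around the table: (3)! circular arrangements.
So 2 × (3)! = 2 × 6 = 12.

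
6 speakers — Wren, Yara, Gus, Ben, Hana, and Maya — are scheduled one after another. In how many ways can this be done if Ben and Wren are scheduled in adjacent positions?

Treat {Ben, Wren} as a single unit. There are 5 units to order, and the pair itself can be ordered 2 ways.
That gives 2 × 5! = 2 × 120 = 240.

240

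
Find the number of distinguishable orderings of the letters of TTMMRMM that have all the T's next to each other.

30

Treat the 2 copies of T as a single block. The multiset to arrange is then {TT, M, M, M, M, R}, 6 items in all.
That gives (6)!/(4!) = 30 arrangements.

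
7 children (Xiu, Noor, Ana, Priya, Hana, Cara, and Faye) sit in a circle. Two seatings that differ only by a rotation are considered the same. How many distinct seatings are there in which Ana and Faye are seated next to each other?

Treat {Ana, Faye} as one unit (2 internal orders) and seat the resulting 6 units around the table: (5)! circular arrangements.
So 2 × (5)! = 2 × 120 = 240.

240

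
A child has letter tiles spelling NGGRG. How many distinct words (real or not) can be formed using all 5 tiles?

20

NGGRG has 5 letters with G appearing 3 times.
So there are 5! / (3!) = 20 distinguishable arrangements.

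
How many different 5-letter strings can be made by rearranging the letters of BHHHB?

Letter multiplicities in BHHHB: B×2, H×3.
So there are 5! / (3!·2!) = 10 distinguishable arrangements.

10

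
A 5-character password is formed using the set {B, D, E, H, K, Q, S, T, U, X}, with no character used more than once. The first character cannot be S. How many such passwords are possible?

The first character has 10−1 = 9 choices (anything except S).
The remaining 4 characters are filled from the other 9 symbols without repetition: 9 × 8 × 7 × 6 = 3024.
Total: 9 × 3024 = 27216.

27216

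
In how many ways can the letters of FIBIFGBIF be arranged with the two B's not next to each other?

3920

There are 9!/(3!·3!·2!) = 5040 arrangements of FIBIFGBIF in total.
If the two B's are adjacent, glue them into one block, leaving 8 items to arrange: (8)!/(3!·3!) = 1120 ways.
Subtracting, 5040 − 1120 = 3920 arrangements keep the B's apart.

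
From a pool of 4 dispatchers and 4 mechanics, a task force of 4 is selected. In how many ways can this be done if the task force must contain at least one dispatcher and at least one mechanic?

68

With no constraint there are C(8,4) = 70 possible selections.
Selections missing a whole group: no dispatchers → C(4,4) = 1; no mechanics → C(4,4) = 1.
Both groups omitted at once is impossible, so 70 − 2 = 68.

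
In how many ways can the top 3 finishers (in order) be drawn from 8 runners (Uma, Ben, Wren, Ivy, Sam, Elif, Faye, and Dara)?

This is an ordered selection of 3 from 8: P(8,3).
That gives 8 × 7 × 6 = 336.

336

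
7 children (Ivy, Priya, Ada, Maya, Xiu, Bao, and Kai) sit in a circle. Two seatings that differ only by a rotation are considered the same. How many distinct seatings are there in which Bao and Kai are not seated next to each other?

All circular seatings of 7 people number (6)! = 720.
Seatings with Bao beside Kai: treat them as a block with 2 internal orders, giving 2 × (5)! = 240.
Subtracting, 720 − 240 = 480.

480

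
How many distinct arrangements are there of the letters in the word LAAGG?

LAAGG has 5 letters with A appearing twice and G appearing twice.
So there are 5! / (2!·2!) = 30 distinguishable arrangements.

30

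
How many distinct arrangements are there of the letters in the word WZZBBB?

60

Letter multiplicities in WZZBBB: B×3, W×1, Z×2.
Dividing 6! = 720 by 3!·2! = 12 for the repeated letters gives 60.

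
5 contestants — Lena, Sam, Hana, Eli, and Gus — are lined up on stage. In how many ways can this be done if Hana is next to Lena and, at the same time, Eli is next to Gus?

Treat {Hana,Lena} as one block (2 orders) and {Eli,Gus} as another (2 orders).
That leaves 3 units to arrange: 2 × 2 × 3! = 4 × 6 = 24.

24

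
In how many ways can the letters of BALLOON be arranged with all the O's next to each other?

360

Treat the 2 copies of O as a single block. The multiset to arrange is then {OO, A, B, L, L, N}, 6 items in all.
That gives (6)!/(2!) = 360 arrangements.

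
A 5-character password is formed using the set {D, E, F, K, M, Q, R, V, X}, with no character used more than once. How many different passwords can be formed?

With no repetition, fill the 5 characters in order: 9 choices, then 8, down to 5.
That product is 9 × 8 × 7 × 6 × 5 = 15120.

15120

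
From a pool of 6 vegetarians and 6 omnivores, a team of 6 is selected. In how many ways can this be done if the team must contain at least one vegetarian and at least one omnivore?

Total 6-person selections from all 12: C(12,6) = 924.
Subtract selections that omit an entire group: no vegetarians → C(6,6) = 1; no omnivores → C(6,6) = 1.
Both groups omitted at once is impossible, so 924 − 2 = 922.

922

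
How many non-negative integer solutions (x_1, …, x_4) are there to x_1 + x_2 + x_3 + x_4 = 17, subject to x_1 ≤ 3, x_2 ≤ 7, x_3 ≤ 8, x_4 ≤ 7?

Ignoring the caps, the number of non-negative solutions to x_1+…+x_4 = 17 is C(20,3) = 1140.
Subtract solutions that violate a single cap (substitute x_i' = x_i − (cap_i+1)): x_1 ≥ 4 gives C(16,3) = 560; x_2 ≥ 8 gives C(12,3) = 220; x_3 ≥ 9 gives C(11,3) = 165; x_4 ≥ 8 gives C(12,3) = 220. Together 1165.
Add back pairs where two caps are both exceeded: 56 + 35 + 56 + 1 + 4 + 1 = 153.
By inclusion–exclusion the count is 1140 − 1165 + 153 = 128.

128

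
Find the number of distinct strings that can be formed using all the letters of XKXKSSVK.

1680

The 8 letters of XKXKSSVK have repeats: K appearing 3 times, S appearing twice, and X appearing twice.
Dividing 8! = 40320 by 3!·2!·2! = 24 for the repeated letters gives 1680.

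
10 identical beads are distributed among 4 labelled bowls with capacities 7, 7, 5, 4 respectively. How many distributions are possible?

175

Ignoring the caps, the number of non-negative solutions to x_1+…+x_4 = 10 is C(13,3) = 286.
Subtract solutions that violate a single cap (substitute x_i' = x_i − (cap_i+1)): x_1 ≥ 8 gives C(5,3) = 10; x_2 ≥ 8 gives C(5,3) = 10; x_3 ≥ 6 gives C(7,3) = 35; x_4 ≥ 5 gives C(8,3) = 56. Together 111.
No two caps can be exceeded simultaneously, so the pair terms are all 0.
By inclusion–exclusion the count is 286 − 111 + 0 = 175.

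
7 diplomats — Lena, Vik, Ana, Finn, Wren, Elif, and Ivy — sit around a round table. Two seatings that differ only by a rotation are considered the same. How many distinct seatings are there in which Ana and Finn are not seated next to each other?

All circular seatings of 7 people number (6)! = 720.
Those with Ana next to Finn: fuse the pair into one unit and seat 6 units around a circle — 2·(5)! = 240.
Subtracting, 720 − 240 = 480.

480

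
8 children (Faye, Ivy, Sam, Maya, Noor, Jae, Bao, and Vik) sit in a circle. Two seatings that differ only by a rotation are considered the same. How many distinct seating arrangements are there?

5040

Fix one person's seat to break rotational symmetry; the remaining 7 people can be arranged in (7)! = 5040 ways.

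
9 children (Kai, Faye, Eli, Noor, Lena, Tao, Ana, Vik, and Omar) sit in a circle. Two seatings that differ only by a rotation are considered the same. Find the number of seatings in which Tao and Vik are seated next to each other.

10080

Treat {Tao, Vik} as one unit (2 internal orders) and seat the resulting 8 units around the table: (7)! circular arrangements.
So 2 × (7)! = 2 × 5040 = 10080.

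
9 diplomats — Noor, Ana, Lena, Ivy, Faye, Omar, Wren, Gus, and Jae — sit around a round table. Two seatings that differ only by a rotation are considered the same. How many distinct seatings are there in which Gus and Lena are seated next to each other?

10080

Treat {Gus, Lena} as one unit (2 internal orders) and seat the resulting 8 units around the table: (7)! circular arrangements.
So 2 × (7)! = 2 × 5040 = 10080.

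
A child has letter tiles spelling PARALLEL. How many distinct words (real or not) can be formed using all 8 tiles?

The 8 letters of PARALLEL have repeats: A appearing twice and L appearing 3 times.
So there are 8! / (3!·2!) = 3360 distinguishable arrangements.

3360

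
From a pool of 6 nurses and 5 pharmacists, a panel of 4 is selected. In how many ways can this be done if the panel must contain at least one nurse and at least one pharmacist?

310

With no constraint there are C(11,4) = 330 possible selections.
Subtract selections that omit an entire group: no nurses → C(5,4) = 5; no pharmacists → C(6,4) = 15.
Both groups omitted at once is impossible, so 330 − 20 = 310.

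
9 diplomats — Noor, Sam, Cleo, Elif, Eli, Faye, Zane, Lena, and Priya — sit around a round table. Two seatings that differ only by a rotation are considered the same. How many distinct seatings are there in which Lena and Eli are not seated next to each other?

30240

All circular seatings of 9 people number (8)! = 40320.
Seatings with Lena beside Eli: treat them as a block with 2 internal orders, giving 2 × (7)! = 10080.
Subtracting, 40320 − 10080 = 30240.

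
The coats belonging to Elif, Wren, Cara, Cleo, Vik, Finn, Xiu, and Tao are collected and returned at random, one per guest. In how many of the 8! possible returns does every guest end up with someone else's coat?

This is the derangement count D_8: permutations of 8 items with no fixed point.
By inclusion–exclusion this is Σ_{j=0}^{8} (−1)^j C(8,j)·(8−j)!.
Computing: 40320 − 40320 + 20160 − 6720 + 1680 − 336 + 56 − 8 + 1 = 14833.

14833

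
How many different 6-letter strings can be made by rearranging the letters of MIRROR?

MIRROR has 6 letters with R appearing 3 times.
The number of distinct arrangements is 6!/(3!) = 720/6 = 120.

120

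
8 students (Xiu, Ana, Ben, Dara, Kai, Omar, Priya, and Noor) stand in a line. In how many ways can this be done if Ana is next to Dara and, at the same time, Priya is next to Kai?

2880

Treat {Ana,Dara} as one block (2 orders) and {Priya,Kai} as another (2 orders).
That leaves 6 units to arrange: 2 × 2 × 6! = 4 × 720 = 2880.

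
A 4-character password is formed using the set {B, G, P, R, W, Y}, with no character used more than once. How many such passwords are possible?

This is a permutation of 4 out of 6: P(6,4) = 6!/2!.
6 × 5 × 4 × 3 = 360.

360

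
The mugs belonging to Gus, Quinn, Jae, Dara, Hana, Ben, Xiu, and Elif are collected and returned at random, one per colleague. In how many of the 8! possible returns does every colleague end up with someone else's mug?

14833

Count assignments avoiding every fixed point. For any j of the 8 colleagues fixed to their own mug, the other 8−j can be arranged in (8−j)! ways.
By inclusion–exclusion this is Σ_{j=0}^{8} (−1)^j C(8,j)·(8−j)!.
Computing: 40320 − 40320 + 20160 − 6720 + 1680 − 336 + 56 − 8 + 1 = 14833.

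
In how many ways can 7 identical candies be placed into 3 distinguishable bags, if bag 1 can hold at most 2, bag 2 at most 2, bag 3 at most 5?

Ignoring the caps, the number of non-negative solutions to x_1+…+x_3 = 7 is C(9,2) = 36.
Subtract solutions that violate a single cap (substitute x_i' = x_i − (cap_i+1)): x_1 ≥ 3 gives C(6,2) = 15; x_2 ≥ 3 gives C(6,2) = 15; x_3 ≥ 6 gives C(3,2) = 3. Together 33.
Add back pairs where two caps are both exceeded: 3 + 0 + 0 = 3.
By inclusion–exclusion the count is 36 − 33 + 3 = 6.

6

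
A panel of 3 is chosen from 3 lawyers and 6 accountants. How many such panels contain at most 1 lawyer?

65

Split by how many lawyers are chosen (0 through 1).
Sum: C(3,0)·C(6,3) + C(3,1)·C(6,2) = 20 + 45 = 65.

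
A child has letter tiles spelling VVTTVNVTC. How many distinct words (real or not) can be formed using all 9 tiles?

2520

The 9 letters of VVTTVNVTC have repeats: T appearing 3 times and V appearing 4 times.
Dividing 9! = 362880 by 4!·3! = 144 for the repeated letters gives 2520.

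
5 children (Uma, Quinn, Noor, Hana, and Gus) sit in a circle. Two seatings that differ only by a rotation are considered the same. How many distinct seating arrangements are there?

24

Fix one person's seat to break rotational symmetry; the remaining 4 people can be arranged in (4)! = 24 ways.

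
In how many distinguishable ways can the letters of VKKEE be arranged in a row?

30

Letter multiplicities in VKKEE: E×2, K×2, V×1.
So there are 5! / (2!·2!) = 30 distinguishable arrangements.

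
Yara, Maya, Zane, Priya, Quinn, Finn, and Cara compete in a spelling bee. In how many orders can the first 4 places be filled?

840

There are 7 choices for 1st place, 6 for 2nd, and so on down to 4 for position 4.
That gives 7 × 6 × 5 × 4 = 840.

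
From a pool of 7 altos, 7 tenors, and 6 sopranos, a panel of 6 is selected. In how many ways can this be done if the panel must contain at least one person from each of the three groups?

Unrestricted: C(20,6) = 38760 ways to pick any 6 of the 20.
Subtract selections that omit an entire group: no altos → C(13,6) = 1716; no tenors → C(13,6) = 1716; no sopranos → C(14,6) = 3003.
Add back selections omitting two groups (i.e. drawn from a single group): C(7,6) + C(7,6) + C(6,6) = 15.
By inclusion–exclusion: 38760 − 6435 + 15 = 32340.

32340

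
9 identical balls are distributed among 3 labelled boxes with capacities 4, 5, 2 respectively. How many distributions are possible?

6

Without the upper bounds there are C(11,2) = 55 ways to split 9 among 3 boxes.
Subtract solutions that violate a single cap (substitute x_i' = x_i − (cap_i+1)): x_1 ≥ 5 gives C(6,2) = 15; x_2 ≥ 6 gives C(5,2) = 10; x_3 ≥ 3 gives C(8,2) = 28. Together 53.
Add back pairs where two caps are both exceeded: 0 + 3 + 1 = 4.
By inclusion–exclusion the count is 55 − 53 + 4 = 6.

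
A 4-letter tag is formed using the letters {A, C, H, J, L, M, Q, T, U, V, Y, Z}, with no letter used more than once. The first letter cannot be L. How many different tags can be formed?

The first letter has 12−1 = 11 choices (anything except L).
The remaining 3 letters are filled from the other 11 symbols without repetition: 11 × 10 × 9 = 990.
Total: 11 × 990 = 10890.

10890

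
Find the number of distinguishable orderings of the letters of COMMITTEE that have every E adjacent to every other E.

Treat the 2 copies of E as a single block. The multiset to arrange is then {EE, C, I, M, M, O, T, T}, 8 items in all.
That gives (8)!/(2!·2!) = 10080 arrangements.

10080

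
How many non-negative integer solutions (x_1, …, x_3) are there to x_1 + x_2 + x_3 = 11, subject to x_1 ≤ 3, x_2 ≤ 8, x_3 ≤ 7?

Ignoring the caps, the number of non-negative solutions to x_1+…+x_3 = 11 is C(13,2) = 78.
Subtract solutions that violate a single cap (substitute x_i' = x_i − (cap_i+1)): x_1 ≥ 4 gives C(9,2) = 36; x_2 ≥ 9 gives C(4,2) = 6; x_3 ≥ 8 gives C(5,2) = 10. Together 52.
No two caps can be exceeded simultaneously, so the pair terms are all 0.
By inclusion–exclusion the count is 78 − 52 + 0 = 26.

26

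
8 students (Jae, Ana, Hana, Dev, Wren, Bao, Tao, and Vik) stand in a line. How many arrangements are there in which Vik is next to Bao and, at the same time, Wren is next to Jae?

2880

Treat {Vik,Bao} as one block (2 orders) and {Wren,Jae} as another (2 orders).
That leaves 6 units to arrange: 2 × 2 × 6! = 4 × 720 = 2880.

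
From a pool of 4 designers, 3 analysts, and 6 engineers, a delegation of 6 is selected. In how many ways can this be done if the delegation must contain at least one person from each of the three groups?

Total 6-person selections from all 13: C(13,6) = 1716.
Subtract selections that omit an entire group: no designers → C(9,6) = 84; no analysts → C(10,6) = 210; no engineers → C(7,6) = 7.
Add back selections omitting two groups (i.e. drawn from a single group): C(4,6) + C(3,6) + C(6,6) = 1.
By inclusion–exclusion: 1716 − 301 + 1 = 1416.

1416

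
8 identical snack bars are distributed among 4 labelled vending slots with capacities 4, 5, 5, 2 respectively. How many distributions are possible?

70

Ignoring the caps, the number of non-negative solutions to x_1+…+x_4 = 8 is C(11,3) = 165.
Subtract solutions that violate a single cap (substitute x_i' = x_i − (cap_i+1)): x_1 ≥ 5 gives C(6,3) = 20; x_2 ≥ 6 gives C(5,3) = 10; x_3 ≥ 6 gives C(5,3) = 10; x_4 ≥ 3 gives C(8,3) = 56. Together 96.
Add back pairs where two caps are both exceeded: 0 + 0 + 1 + 0 + 0 + 0 = 1.
By inclusion–exclusion the count is 165 − 96 + 1 = 70.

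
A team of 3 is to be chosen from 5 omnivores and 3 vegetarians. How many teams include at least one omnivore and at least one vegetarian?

45

With no constraint there are C(8,3) = 56 possible selections.
Selections missing a whole group: no omnivores → C(3,3) = 1; no vegetarians → C(5,3) = 10.
Both groups omitted at once is impossible, so 56 − 11 = 45.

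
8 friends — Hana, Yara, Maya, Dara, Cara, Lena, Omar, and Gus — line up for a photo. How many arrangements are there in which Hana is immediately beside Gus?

Treat {Hana, Gus} as a single unit. There are 7 units to order, and the pair itself can be ordered 2 ways.
So the count is 2·(7)! = 10080.

10080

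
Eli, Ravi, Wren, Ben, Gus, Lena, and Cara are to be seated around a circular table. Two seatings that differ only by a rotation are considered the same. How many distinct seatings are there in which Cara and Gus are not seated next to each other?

480

All circular seatings of 7 people number (6)! = 720.
Seatings with Cara beside Gus: treat them as a block with 2 internal orders, giving 2 × (5)! = 240.
Subtracting, 720 − 240 = 480.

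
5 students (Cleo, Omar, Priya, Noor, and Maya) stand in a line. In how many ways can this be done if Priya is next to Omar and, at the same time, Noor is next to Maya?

24

Treat {Priya,Omar} as one block (2 orders) and {Noor,Maya} as another (2 orders).
That leaves 3 units to arrange: 2 × 2 × 3! = 4 × 6 = 24.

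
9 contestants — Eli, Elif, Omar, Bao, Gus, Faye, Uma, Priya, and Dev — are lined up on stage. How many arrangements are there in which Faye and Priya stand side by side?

80640

Glue Faye and Priya into one block (2 internal orders), leaving 8 units to arrange in a row.
That gives 2 × 8! = 2 × 40320 = 80640.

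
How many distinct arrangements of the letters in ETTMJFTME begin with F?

1680

With the first slot taken by F, it remains to arrange the other 8 letters (ETTMJTME).
Those 8 letters have E appearing twice, M appearing twice, and T appearing 3 times, giving (8)!/(3!·2!·2!) = 1680.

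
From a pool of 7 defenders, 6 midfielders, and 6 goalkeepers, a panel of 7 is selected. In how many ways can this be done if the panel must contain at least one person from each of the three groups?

46165

Total 7-person selections from all 19: C(19,7) = 50388.
Selections missing a whole group: no defenders → C(12,7) = 792; no midfielders → C(13,7) = 1716; no goalkeepers → C(13,7) = 1716.
Add back selections omitting two groups (i.e. drawn from a single group): C(7,7) + C(6,7) + C(6,7) = 1.
By inclusion–exclusion: 50388 − 4224 + 1 = 46165.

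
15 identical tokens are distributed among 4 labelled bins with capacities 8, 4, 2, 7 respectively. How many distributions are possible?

60

Ignoring the caps, the number of non-negative solutions to x_1+…+x_4 = 15 is C(18,3) = 816.
Subtract solutions that violate a single cap (substitute x_i' = x_i − (cap_i+1)): x_1 ≥ 9 gives C(9,3) = 84; x_2 ≥ 5 gives C(13,3) = 286; x_3 ≥ 3 gives C(15,3) = 455; x_4 ≥ 8 gives C(10,3) = 120. Together 945.
Add back pairs where two caps are both exceeded: 4 + 20 + 0 + 120 + 10 + 35 = 189.
By inclusion–exclusion the count is 816 − 945 + 189 = 60.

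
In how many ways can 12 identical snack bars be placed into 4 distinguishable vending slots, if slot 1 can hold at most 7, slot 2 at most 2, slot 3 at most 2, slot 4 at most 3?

Without the upper bounds there are C(15,3) = 455 ways to split 12 among 4 vending slots.
Subtract solutions that violate a single cap (substitute x_i' = x_i − (cap_i+1)): x_1 ≥ 8 gives C(7,3) = 35; x_2 ≥ 3 gives C(12,3) = 220; x_3 ≥ 3 gives C(12,3) = 220; x_4 ≥ 4 gives C(11,3) = 165. Together 640.
Add back pairs where two caps are both exceeded: 4 + 4 + 1 + 84 + 56 + 56 = 205.
Subtract triples: 0 + 0 + 0 + 10 = 10.
By inclusion–exclusion the count is 455 − 640 + 205 − 10 = 10.

10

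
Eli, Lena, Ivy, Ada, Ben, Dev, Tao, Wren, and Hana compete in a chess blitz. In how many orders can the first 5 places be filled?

15120

There are 9 choices for 1st place, 8 for 2nd, and so on down to 5 for position 5.
That gives 9 × 8 × 7 × 6 × 5 = 15120.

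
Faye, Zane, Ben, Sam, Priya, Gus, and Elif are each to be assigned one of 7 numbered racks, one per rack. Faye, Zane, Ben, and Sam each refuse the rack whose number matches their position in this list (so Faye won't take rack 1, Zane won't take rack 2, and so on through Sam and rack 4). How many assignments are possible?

2790

Let Aᵢ (for 1 ≤ i ≤ 4) be the placements that put person i in their forbidden rack. Any j of these fix j positions, leaving (7−j)! ways to fill the rest, and there are C(4,j) ways to pick which j.
By inclusion–exclusion, the number of valid placements is Σ_{j=0}^{4} (−1)^j C(4,j)·(7−j)!.
Computing: 5040 − 2880 + 720 − 96 + 6 = 2790.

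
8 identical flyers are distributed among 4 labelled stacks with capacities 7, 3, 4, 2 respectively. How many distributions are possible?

58

Without the upper bounds there are C(11,3) = 165 ways to split 8 among 4 stacks.
Subtract solutions that violate a single cap (substitute x_i' = x_i − (cap_i+1)): x_1 ≥ 8 gives C(3,3) = 1; x_2 ≥ 4 gives C(7,3) = 35; x_3 ≥ 5 gives C(6,3) = 20; x_4 ≥ 3 gives C(8,3) = 56. Together 112.
Add back pairs where two caps are both exceeded: 0 + 0 + 0 + 0 + 4 + 1 = 5.
By inclusion–exclusion the count is 165 − 112 + 5 = 58.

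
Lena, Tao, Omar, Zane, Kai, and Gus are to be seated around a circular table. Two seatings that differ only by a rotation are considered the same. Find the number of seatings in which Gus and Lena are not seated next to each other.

Without the restriction there are (5)! = 120 seatings.
Seatings with Gus beside Lena: treat them as a block with 2 internal orders, giving 2 × (4)! = 48.
Subtracting, 120 − 48 = 72.

72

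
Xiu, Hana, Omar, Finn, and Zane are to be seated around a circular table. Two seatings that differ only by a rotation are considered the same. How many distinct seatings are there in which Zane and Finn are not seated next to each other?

All circular seatings of 5 people number (4)! = 24.
Seatings with Zane beside Finn: treat them as a block with 2 internal orders, giving 2 × (3)! = 12.
Subtracting, 24 − 12 = 12.

12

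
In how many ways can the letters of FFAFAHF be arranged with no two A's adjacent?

75

There are 7!/(4!·2!) = 105 arrangements of FFAFAHF in total.
If the two A's are adjacent, glue them into one block, leaving 6 items to arrange: (6)!/(4!) = 30 ways.
Subtracting, 105 − 30 = 75 arrangements keep the A's apart.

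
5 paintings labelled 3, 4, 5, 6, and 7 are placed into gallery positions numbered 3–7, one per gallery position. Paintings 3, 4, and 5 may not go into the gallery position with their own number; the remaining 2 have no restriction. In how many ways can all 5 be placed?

Let Aᵢ (for i ∈ {3, 4, 5}) be the placements that put painting i in its forbidden gallery position. Any j of these fix j positions, leaving (5−j)! ways to fill the rest, and there are C(3,j) ways to pick which j.
By inclusion–exclusion, the number of valid placements is Σ_{j=0}^{3} (−1)^j C(3,j)·(5−j)!.
Computing: 120 − 72 + 18 − 2 = 64.

64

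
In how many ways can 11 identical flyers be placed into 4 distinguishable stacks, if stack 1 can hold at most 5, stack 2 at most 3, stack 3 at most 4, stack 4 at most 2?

19

Ignoring the caps, the number of non-negative solutions to x_1+…+x_4 = 11 is C(14,3) = 364.
Subtract solutions that violate a single cap (substitute x_i' = x_i − (cap_i+1)): x_1 ≥ 6 gives C(8,3) = 56; x_2 ≥ 4 gives C(10,3) = 120; x_3 ≥ 5 gives C(9,3) = 84; x_4 ≥ 3 gives C(11,3) = 165. Together 425.
Add back pairs where two caps are both exceeded: 4 + 1 + 10 + 10 + 35 + 20 = 80.
By inclusion–exclusion the count is 364 − 425 + 80 = 19.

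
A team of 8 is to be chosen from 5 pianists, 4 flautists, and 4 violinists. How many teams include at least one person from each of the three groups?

1268

Unrestricted: C(13,8) = 1287 ways to pick any 8 of the 13.
Subtract selections that omit an entire group: no pianists → C(8,8) = 1; no flautists → C(9,8) = 9; no violinists → C(9,8) = 9.
Add back selections omitting two groups (i.e. drawn from a single group): C(5,8) + C(4,8) + C(4,8) = 0.
By inclusion–exclusion: 1287 − 19 + 0 = 1268.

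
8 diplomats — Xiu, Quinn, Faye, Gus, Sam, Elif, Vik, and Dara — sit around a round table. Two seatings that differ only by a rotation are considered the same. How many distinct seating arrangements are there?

5040

Seat Xiu anywhere (absorbing the rotational symmetry), then permute the other 7: (7)! = 5040.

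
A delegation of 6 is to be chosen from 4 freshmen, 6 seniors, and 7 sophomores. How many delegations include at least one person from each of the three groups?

Total 6-person selections from all 17: C(17,6) = 12376.
Subtract selections that omit an entire group: no freshmen → C(13,6) = 1716; no seniors → C(11,6) = 462; no sophomores → C(10,6) = 210.
Add back selections omitting two groups (i.e. drawn from a single group): C(4,6) + C(6,6) + C(7,6) = 8.
By inclusion–exclusion: 12376 − 2388 + 8 = 9996.

9996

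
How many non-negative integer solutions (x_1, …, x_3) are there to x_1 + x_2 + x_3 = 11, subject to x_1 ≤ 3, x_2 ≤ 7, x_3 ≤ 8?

By stars and bars, unrestricted non-negative solutions to x_1+…+x_3 = 11 number C(11+2,2) = 78.
Subtract solutions that violate a single cap (substitute x_i' = x_i − (cap_i+1)): x_1 ≥ 4 gives C(9,2) = 36; x_2 ≥ 8 gives C(5,2) = 10; x_3 ≥ 9 gives C(4,2) = 6. Together 52.
No two caps can be exceeded simultaneously, so the pair terms are all 0.
By inclusion–exclusion the count is 78 − 52 + 0 = 26.

26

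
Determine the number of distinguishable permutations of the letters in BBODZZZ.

The 7 letters of BBODZZZ have repeats: B appearing twice and Z appearing 3 times.
The number of distinct arrangements is 7!/(3!·2!) = 5040/12 = 420.

420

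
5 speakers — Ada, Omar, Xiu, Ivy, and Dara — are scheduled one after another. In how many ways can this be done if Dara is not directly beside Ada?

72

Of the 5! = 120 arrangements, those with Dara and Ada adjacent number 2 × 4! = 48 (treat the pair as a block with 2 internal orders).
Complementary counting: 120 − 48 = 72.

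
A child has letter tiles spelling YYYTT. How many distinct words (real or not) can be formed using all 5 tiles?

Letter multiplicities in YYYTT: T×2, Y×3.
The number of distinct arrangements is 5!/(3!·2!) = 120/12 = 10.

10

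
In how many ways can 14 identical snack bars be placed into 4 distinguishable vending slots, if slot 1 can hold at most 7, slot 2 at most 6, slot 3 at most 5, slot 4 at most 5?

166

By stars and bars, unrestricted non-negative solutions to x_1+…+x_4 = 14 number C(14+3,3) = 680.
Subtract solutions that violate a single cap (substitute x_i' = x_i − (cap_i+1)): x_1 ≥ 8 gives C(9,3) = 84; x_2 ≥ 7 gives C(10,3) = 120; x_3 ≥ 6 gives C(11,3) = 165; x_4 ≥ 6 gives C(11,3) = 165. Together 534.
Add back pairs where two caps are both exceeded: 0 + 1 + 1 + 4 + 4 + 10 = 20.
By inclusion–exclusion the count is 680 − 534 + 20 = 166.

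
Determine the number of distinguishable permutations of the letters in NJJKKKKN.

420

The 8 letters of NJJKKKKN have repeats: J appearing twice, K appearing 4 times, and N appearing twice.
So there are 8! / (4!·2!·2!) = 420 distinguishable arrangements.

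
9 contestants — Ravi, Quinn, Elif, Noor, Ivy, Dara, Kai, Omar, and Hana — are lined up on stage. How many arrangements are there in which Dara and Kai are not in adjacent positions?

282240

There are 9! = 362880 arrangements in all. If Dara and Kai are adjacent, merging them into one block gives 2·(8)! = 80640 arrangements.
So 362880 − 80640 = 282240 arrangements keep them apart.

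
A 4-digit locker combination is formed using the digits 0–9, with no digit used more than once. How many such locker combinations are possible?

This is a permutation of 4 out of 10: P(10,4) = 10!/6!.
That product is 10 × 9 × 8 × 7 = 5040.

5040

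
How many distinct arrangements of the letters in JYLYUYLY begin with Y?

With the first slot taken by Y, it remains to arrange the other 7 letters (JLYUYLY).
Those 7 letters have L appearing twice and Y appearing 3 times, giving (7)!/(3!·2!) = 420.

420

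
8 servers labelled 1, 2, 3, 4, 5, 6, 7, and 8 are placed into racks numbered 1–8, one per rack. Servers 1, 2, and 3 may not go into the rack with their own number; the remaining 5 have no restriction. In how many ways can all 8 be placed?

27240

Let Aᵢ (for i ∈ {1, 2, 3}) be the placements that put server i in its forbidden rack. Any j of these fix j positions, leaving (8−j)! ways to fill the rest, and there are C(3,j) ways to pick which j.
By inclusion–exclusion, the number of valid placements is Σ_{j=0}^{3} (−1)^j C(3,j)·(8−j)!.
Computing: 40320 − 15120 + 2160 − 120 = 27240.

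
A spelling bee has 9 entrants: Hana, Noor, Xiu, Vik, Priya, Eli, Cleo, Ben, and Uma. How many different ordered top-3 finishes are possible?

504

This is an ordered selection of 3 from 9: P(9,3).
That gives 9 × 8 × 7 = 504.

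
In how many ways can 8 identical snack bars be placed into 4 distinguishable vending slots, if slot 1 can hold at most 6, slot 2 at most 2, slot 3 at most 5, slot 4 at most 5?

85

By stars and bars, unrestricted non-negative solutions to x_1+…+x_4 = 8 number C(8+3,3) = 165.
Subtract solutions that violate a single cap (substitute x_i' = x_i − (cap_i+1)): x_1 ≥ 7 gives C(4,3) = 4; x_2 ≥ 3 gives C(8,3) = 56; x_3 ≥ 6 gives C(5,3) = 10; x_4 ≥ 6 gives C(5,3) = 10. Together 80.
No two caps can be exceeded simultaneously, so the pair terms are all 0.
By inclusion–exclusion the count is 165 − 80 + 0 = 85.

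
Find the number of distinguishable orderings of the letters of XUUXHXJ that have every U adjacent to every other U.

Treat the 2 copies of U as a single block. The multiset to arrange is then {UU, H, J, X, X, X}, 6 items in all.
That gives (6)!/(3!) = 120 arrangements.

120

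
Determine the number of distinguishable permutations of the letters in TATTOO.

60

Letter multiplicities in TATTOO: A×1, O×2, T×3.
So there are 6! / (3!·2!) = 60 distinguishable arrangements.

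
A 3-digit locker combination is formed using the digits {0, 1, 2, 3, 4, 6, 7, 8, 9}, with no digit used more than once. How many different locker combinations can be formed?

504

With no repetition, fill the 3 digits in order: 9 choices, then 8, down to 7.
That product is 9 × 8 × 7 = 504.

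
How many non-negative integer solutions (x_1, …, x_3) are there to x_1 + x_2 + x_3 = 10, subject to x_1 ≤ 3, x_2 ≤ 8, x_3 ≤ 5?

21

Without the upper bounds there are C(12,2) = 66 ways to split 10 among 3 variables.
Subtract solutions that violate a single cap (substitute x_i' = x_i − (cap_i+1)): x_1 ≥ 4 gives C(8,2) = 28; x_2 ≥ 9 gives C(3,2) = 3; x_3 ≥ 6 gives C(6,2) = 15. Together 46.
Add back pairs where two caps are both exceeded: 0 + 1 + 0 = 1.
By inclusion–exclusion the count is 66 − 46 + 1 = 21.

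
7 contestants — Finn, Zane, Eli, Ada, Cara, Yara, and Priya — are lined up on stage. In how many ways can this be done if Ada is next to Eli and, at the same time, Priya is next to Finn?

480

Treat {Ada,Eli} as one block (2 orders) and {Priya,Finn} as another (2 orders).
That leaves 5 units to arrange: 2 × 2 × 5! = 4 × 120 = 480.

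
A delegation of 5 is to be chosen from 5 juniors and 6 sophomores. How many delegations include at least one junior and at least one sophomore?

Unrestricted: C(11,5) = 462 ways to pick any 5 of the 11.
Subtract selections that omit an entire group: no juniors → C(6,5) = 6; no sophomores → C(5,5) = 1.
Both groups omitted at once is impossible, so 462 − 7 = 455.

455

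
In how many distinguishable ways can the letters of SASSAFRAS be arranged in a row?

2520

SASSAFRAS has 9 letters with A appearing 3 times and S appearing 4 times.
The number of distinct arrangements is 9!/(4!·3!) = 362880/144 = 2520.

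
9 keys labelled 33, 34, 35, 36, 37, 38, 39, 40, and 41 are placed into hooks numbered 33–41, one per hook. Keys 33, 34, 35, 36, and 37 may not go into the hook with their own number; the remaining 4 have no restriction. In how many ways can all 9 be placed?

205056

Let Aᵢ (for 33 ≤ i ≤ 37) be the placements that put key i in its forbidden hook. Any j of these fix j positions, leaving (9−j)! ways to fill the rest, and there are C(5,j) ways to pick which j.
By inclusion–exclusion, the number of valid placements is Σ_{j=0}^{5} (−1)^j C(5,j)·(9−j)!.
Computing: 362880 − 201600 + 50400 − 7200 + 600 − 24 = 205056.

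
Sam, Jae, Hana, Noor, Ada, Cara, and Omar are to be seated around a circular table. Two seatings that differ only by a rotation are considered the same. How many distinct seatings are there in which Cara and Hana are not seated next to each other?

480

All circular seatings of 7 people number (6)! = 720.
Seatings with Cara beside Hana: treat them as a block with 2 internal orders, giving 2 × (5)! = 240.
Subtracting, 720 − 240 = 480.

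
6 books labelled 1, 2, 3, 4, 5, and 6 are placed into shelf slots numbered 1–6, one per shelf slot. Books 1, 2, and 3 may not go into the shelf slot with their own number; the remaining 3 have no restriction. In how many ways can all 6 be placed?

Let Aᵢ (for i ∈ {1, 2, 3}) be the placements that put book i in its forbidden shelf slot. Any j of these fix j positions, leaving (6−j)! ways to fill the rest, and there are C(3,j) ways to pick which j.
By inclusion–exclusion, the number of valid placements is Σ_{j=0}^{3} (−1)^j C(3,j)·(6−j)!.
Computing: 720 − 360 + 72 − 6 = 426.

426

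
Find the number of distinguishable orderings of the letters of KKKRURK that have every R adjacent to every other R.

Treat the 2 copies of R as a single block. The multiset to arrange is then {RR, K, K, K, K, U}, 6 items in all.
That gives (6)!/(4!) = 30 arrangements.

30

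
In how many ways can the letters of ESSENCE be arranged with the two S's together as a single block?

120

Treat the 2 copies of S as a single block. The multiset to arrange is then {SS, C, E, E, E, N}, 6 items in all.
That gives (6)!/(3!) = 120 arrangements.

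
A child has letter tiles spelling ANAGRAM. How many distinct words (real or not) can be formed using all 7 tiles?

840

ANAGRAM has 7 letters with A appearing 3 times.
The number of distinct arrangements is 7!/(3!) = 5040/6 = 840.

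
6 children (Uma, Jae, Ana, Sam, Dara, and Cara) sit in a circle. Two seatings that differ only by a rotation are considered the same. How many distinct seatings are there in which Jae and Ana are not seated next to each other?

72

All circular seatings of 6 people number (5)! = 120.
Seatings with Jae beside Ana: treat them as a block with 2 internal orders, giving 2 × (4)! = 48.
Subtracting, 120 − 48 = 72.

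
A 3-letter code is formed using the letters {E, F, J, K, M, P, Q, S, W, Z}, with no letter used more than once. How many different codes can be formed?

720

This is a permutation of 3 out of 10: P(10,3) = 10!/7!.
10 × 9 × 8 = 720.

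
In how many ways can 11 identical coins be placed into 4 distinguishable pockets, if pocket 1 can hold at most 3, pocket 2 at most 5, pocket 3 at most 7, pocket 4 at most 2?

53

Ignoring the caps, the number of non-negative solutions to x_1+…+x_4 = 11 is C(14,3) = 364.
Subtract solutions that violate a single cap (substitute x_i' = x_i − (cap_i+1)): x_1 ≥ 4 gives C(10,3) = 120; x_2 ≥ 6 gives C(8,3) = 56; x_3 ≥ 8 gives C(6,3) = 20; x_4 ≥ 3 gives C(11,3) = 165. Together 361.
Add back pairs where two caps are both exceeded: 4 + 0 + 35 + 0 + 10 + 1 = 50.
By inclusion–exclusion the count is 364 − 361 + 50 = 53.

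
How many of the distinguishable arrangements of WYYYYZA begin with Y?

Fix Y in the first position and arrange the remaining 6 letters.
Those 6 letters have Y appearing 3 times, giving (6)!/(3!) = 120.

120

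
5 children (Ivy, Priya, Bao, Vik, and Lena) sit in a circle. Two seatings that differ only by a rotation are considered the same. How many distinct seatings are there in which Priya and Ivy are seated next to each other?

12

Treat {Priya, Ivy} as one unit (2 internal orders) and seat the resulting 4 units around the table: (3)! circular arrangements.
So 2 × (3)! = 2 × 6 = 12.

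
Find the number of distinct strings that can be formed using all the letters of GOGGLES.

840

Letter multiplicities in GOGGLES: E×1, G×3, L×1, O×1, S×1.
The number of distinct arrangements is 7!/(3!) = 5040/6 = 840.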